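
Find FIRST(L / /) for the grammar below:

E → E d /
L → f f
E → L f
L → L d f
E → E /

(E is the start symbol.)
FIRST sets of the non-terminals involved (from the grammar, by fixed-point iteration):
  FIRST(L) = { 'f' }

To compute FIRST(L / /), process the symbols left to right:
Symbol L is a non-terminal. Add FIRST(L) \ {ε} = { 'f' }
L is not nullable (ε ∉ FIRST(L)), so stop here.
FIRST(L / /) = { 'f' }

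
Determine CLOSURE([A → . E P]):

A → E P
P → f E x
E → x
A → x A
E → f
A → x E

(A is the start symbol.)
{ [A → . E P], [E → . f], [E → . x] }

Start with: [A → . E P]
  [A → . E P] has the dot before E: add [E → . x], [E → . f]
No further items can be added.

CLOSURE = { [A → . E P], [E → . f], [E → . x] }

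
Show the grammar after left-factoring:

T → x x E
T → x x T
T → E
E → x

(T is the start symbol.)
T → x x T'
T' → E
T' → T
T → E
E → x

Left-factoring transforms A → αβ₁ | αβ₂ into A → αA' and A' → β₁ | β₂
(α is the longest common prefix among the alternatives). Repeat until
no nonterminal has two alternatives with a common prefix.

Round 1: T has alternatives sharing prefix 'x x'. Introduce T': T → x x T'
  Add: T' → E
  Add: T' → T

No remaining common prefixes — done.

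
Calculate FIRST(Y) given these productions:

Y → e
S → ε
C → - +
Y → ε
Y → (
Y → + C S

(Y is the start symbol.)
To compute FIRST(Y), examine every production with Y on the left-hand side, reading each right-hand side left to right until a non-nullable symbol is reached.

From Y → e:
  - e is a terminal: add 'e' and stop
From Y → ε:
  - ε-production, so ε ∈ FIRST(Y)
From Y → (:
  - '(' is a terminal: add '(' and stop
From Y → + C S:
  - '+' is a terminal: add '+' and stop

Collecting: FIRST(Y) = { '(', '+', 'e', ε }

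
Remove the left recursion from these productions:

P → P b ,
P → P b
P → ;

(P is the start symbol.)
P → ; P'
P' → b , P'
P' → b P'
P' → ε

P is directly left-recursive. The standard transformation for
  A → A α₁ | ... | A α_m | β₁ | ... | β_n
is
  A  → β₁ A' | ... | β_n A'
  A' → α₁ A' | ... | α_m A' | ε

P → ; becomes P → ; P'
P → P b , becomes P' → b , P'
P → P b becomes P' → b P'
Add P' → ε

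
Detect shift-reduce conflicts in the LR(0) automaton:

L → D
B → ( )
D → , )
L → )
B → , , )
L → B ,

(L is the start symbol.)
A shift-reduce conflict occurs when an LR(0) state has both:
  - a complete (reduce) item [A → α .] (dot at the end), and
  - a shift item [B → β . c γ] (dot before a terminal).

Augment with L' → L and build the canonical LR(0) collection (I0 = CLOSURE({[L' → . L]}), then GOTO on every symbol after a dot until no new states appear). It has 12 states:
  I0: { [B → . ( )], [B → . , , )], [D → . , )], [L → . )], [L → . B ,], [L → . D], [L' → . L] }  — shift
  I1: { [B → ( . )] }  — shift
  I2: { [L → ) .] }  — reduce
  I3: { [B → , . , )], [D → , . )] }  — shift
  I4: { [L → B . ,] }  — shift
  I5: { [L → D .] }  — reduce
  I6: { [L' → L .] }  — accept
  I7: { [L → B , .] }  — reduce
  I8: { [D → , ) .] }  — reduce
  I9: { [B → , , . )] }  — shift
  I10: { [B → , , ) .] }  — reduce
  I11: { [B → ( ) .] }  — reduce

No state contains both a complete item and a shift item.

Answer: No shift-reduce conflicts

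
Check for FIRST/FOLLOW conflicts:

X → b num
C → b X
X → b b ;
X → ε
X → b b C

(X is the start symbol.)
Nullable non-terminals: X.

X: nullable alternative(s) X → ε; FOLLOW(X) = { $ }
  X → b num: FIRST \ {ε} = { 'b' } — disjoint from FOLLOW(X)
  X → b b ;: FIRST \ {ε} = { 'b' } — disjoint from FOLLOW(X)
  X → ε: FIRST \ {ε} = { } — this is the only nullable alternative, skip
  X → b b C: FIRST \ {ε} = { 'b' } — disjoint from FOLLOW(X)

C has no nullable alternative, so no FIRST/FOLLOW check is needed there.

No FIRST/FOLLOW conflicts found.

Answer: No FIRST/FOLLOW conflicts.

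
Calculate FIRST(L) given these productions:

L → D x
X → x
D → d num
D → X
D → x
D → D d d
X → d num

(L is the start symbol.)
{ 'd', 'x' }

To compute FIRST(L), examine every production with L on the left-hand side, reading each right-hand side left to right until a non-nullable symbol is reached.

FIRST sets of the other non-terminals involved (by the same procedure, iterated to a fixed point):
  FIRST(D) = { 'd', 'x' }

From L → D x:
  - D is a non-terminal: add FIRST(D) \ {ε} = { 'd', 'x' }
    D is not nullable, so stop

Collecting: FIRST(L) = { 'd', 'x' }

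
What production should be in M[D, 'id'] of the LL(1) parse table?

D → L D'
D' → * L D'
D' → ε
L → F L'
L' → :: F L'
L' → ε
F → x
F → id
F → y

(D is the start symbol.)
D → L D'

To find M[D, 'id'], we find productions for D where 'id' is in the predict set (PREDICT(N → α) = (FIRST(α) \ {ε}) ∪ (FOLLOW(N) if α ⇒* ε)).

Relevant sets:
  FIRST(L) = { 'id', 'x', 'y' }

D → L D': PREDICT = { 'id', 'x', 'y' }
  'id' is in predict set, so this production goes in M[D, 'id']

M[D, 'id'] = D → L D'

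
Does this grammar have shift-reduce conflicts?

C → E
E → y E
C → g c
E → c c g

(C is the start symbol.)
A shift-reduce conflict occurs when an LR(0) state has both:
  - a complete (reduce) item [A → α .] (dot at the end), and
  - a shift item [B → β . c γ] (dot before a terminal).

Augment with C' → C and build the canonical LR(0) collection (I0 = CLOSURE({[C' → . C]}), then GOTO on every symbol after a dot until no new states appear). It has 10 states:
  I0: { [C → . E], [C → . g c], [C' → . C], [E → . c c g], [E → . y E] }  — shift
  I1: { [C' → C .] }  — accept
  I2: { [C → E .] }  — reduce
  I3: { [E → c . c g] }  — shift
  I4: { [C → g . c] }  — shift
  I5: { [E → . c c g], [E → . y E], [E → y . E] }  — shift
  I6: { [E → y E .] }  — reduce
  I7: { [C → g c .] }  — reduce
  I8: { [E → c c . g] }  — shift
  I9: { [E → c c g .] }  — reduce

No state contains both a complete item and a shift item.

Answer: No shift-reduce conflicts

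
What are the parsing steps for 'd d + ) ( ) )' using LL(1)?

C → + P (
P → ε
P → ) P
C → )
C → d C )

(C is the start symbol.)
LL(1) parsing maintains a stack (initially the start symbol over $) and the input. At each step: if the stack top is a terminal, match it against the current input token; if it is a non-terminal N, replace it with the RHS of M[N, lookahead] (the unique production whose predict set contains the lookahead).

Stack is shown with the top on the left.

Stack        Input            Action
------------------------------------
C $          d d + ) ( ) ) $  output C → d C )
d C ) $      d d + ) ( ) ) $  match 'd'
C ) $        d + ) ( ) ) $    output C → d C )
d C ) ) $    d + ) ( ) ) $    match 'd'
C ) ) $      + ) ( ) ) $      output C → + P (
+ P ( ) ) $  + ) ( ) ) $      match '+'
P ( ) ) $    ) ( ) ) $        output P → ) P
) P ( ) ) $  ) ( ) ) $        match ')'
P ( ) ) $    ( ) ) $          output P → ε
( ) ) $      ( ) ) $          match '('
) ) $        ) ) $            match ')'
) $          ) $              match ')'
$            $                accept

The string is accepted.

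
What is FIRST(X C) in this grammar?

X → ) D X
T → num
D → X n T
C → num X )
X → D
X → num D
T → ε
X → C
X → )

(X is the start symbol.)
{ ')', 'num' }

FIRST sets of the non-terminals involved (from the grammar, by fixed-point iteration):
  FIRST(X) = { ')', 'num' }

To compute FIRST(X C), process the symbols left to right:
Symbol X is a non-terminal. Add FIRST(X) \ {ε} = { ')', 'num' }
X is not nullable (ε ∉ FIRST(X)), so stop here.
FIRST(X C) = { ')', 'num' }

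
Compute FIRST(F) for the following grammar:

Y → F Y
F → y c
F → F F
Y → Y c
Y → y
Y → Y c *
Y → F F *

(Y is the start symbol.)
From F → y c:
  - y is a terminal: add 'y' and stop
From F → F F:
  - F is the symbol being defined: contributes nothing new
    F is not nullable, so stop

Collecting: FIRST(F) = { 'y' }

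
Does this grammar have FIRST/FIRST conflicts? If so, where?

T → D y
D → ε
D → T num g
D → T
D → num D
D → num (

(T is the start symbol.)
A FIRST/FIRST conflict occurs when two productions N → α and N → β for the same non-terminal have FIRST(α) ∩ FIRST(β) ≠ ∅ (with ε ∈ FIRST of a nullable right-hand side, so two nullable alternatives also conflict).

FIRST sets of the non-terminals at (or reachable through a nullable prefix from) the front of some alternative:
  FIRST(T) = { 'num', 'y' }

Productions for D:
  D → ε: FIRST = { ε }
  D → T num g: FIRST = { 'num', 'y' }
  D → T: FIRST = { 'num', 'y' }
  D → num D: FIRST = { 'num' }
  D → num (: FIRST = { 'num' }
T has only one production, so no FIRST/FIRST conflict is possible there.

Conflict for D: D → T num g and D → T
  Overlap: { 'num', 'y' }
Conflict for D: D → T num g and D → num D
  Overlap: { 'num' }
Conflict for D: D → T num g and D → num (
  Overlap: { 'num' }
Conflict for D: D → T and D → num D
  Overlap: { 'num' }
Conflict for D: D → T and D → num (
  Overlap: { 'num' }
Conflict for D: D → num D and D → num (
  Overlap: { 'num' }

Answer: Yes. D → T num g / D → T on { 'num', 'y' }; D → T num g / D → num D on { 'num' }; D → T num g / D → num '(' on { 'num' }; D → T / D → num D on { 'num' }; D → T / D → num '(' on { 'num' }; D → num D / D → num '(' on { 'num' }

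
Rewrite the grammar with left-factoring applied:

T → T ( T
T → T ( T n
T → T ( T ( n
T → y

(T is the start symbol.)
Left-factoring transforms A → αβ₁ | αβ₂ into A → αA' and A' → β₁ | β₂
(α is the longest common prefix among the alternatives). Repeat until
no nonterminal has two alternatives with a common prefix.

Round 1: T has alternatives sharing prefix 'T ( T'. Introduce T': T → T ( T T'
  Add: T' → ε
  Add: T' → n
  Add: T' → ( n

No remaining common prefixes — done.

Resulting grammar:
T → T ( T T'
T' → ε
T' → n
T' → ( n
T → y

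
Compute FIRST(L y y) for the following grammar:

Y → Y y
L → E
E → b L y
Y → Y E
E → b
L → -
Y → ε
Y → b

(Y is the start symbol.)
FIRST sets of the non-terminals involved (from the grammar, by fixed-point iteration):
  FIRST(L) = { '-', 'b' }

To compute FIRST(L y y), process the symbols left to right:
Symbol L is a non-terminal. Add FIRST(L) \ {ε} = { '-', 'b' }
L is not nullable (ε ∉ FIRST(L)), so stop here.
FIRST(L y y) = { '-', 'b' }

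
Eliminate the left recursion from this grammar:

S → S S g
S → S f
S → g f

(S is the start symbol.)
S is directly left-recursive. The standard transformation for
  A → A α₁ | ... | A α_m | β₁ | ... | β_n
is
  A  → β₁ A' | ... | β_n A'
  A' → α₁ A' | ... | α_m A' | ε

S → g f becomes S → g f S'
S → S S g becomes S' → S g S'
S → S f becomes S' → f S'
Add S' → ε

Resulting grammar:
S → g f S'
S' → S g S'
S' → f S'
S' → ε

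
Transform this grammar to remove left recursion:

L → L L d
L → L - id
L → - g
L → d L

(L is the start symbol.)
L → - g L'
L → d L L'
L' → L d L'
L' → - id L'
L' → ε

L is directly left-recursive. The standard transformation for
  A → A α₁ | ... | A α_m | β₁ | ... | β_n
is
  A  → β₁ A' | ... | β_n A'
  A' → α₁ A' | ... | α_m A' | ε

L → - g becomes L → - g L'
L → d L becomes L → d L L'
L → L L d becomes L' → L d L'
L → L - id becomes L' → - id L'
Add L' → ε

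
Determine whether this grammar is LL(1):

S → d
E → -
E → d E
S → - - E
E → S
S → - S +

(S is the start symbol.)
A grammar is LL(1) if for each non-terminal N with multiple productions, the predict sets of those productions are pairwise disjoint, where PREDICT(N → α) = (FIRST(α) \ {ε}) ∪ (FOLLOW(N) if α ⇒* ε).

Relevant sets:
  FIRST(S) = { '-', 'd' }

For S:
  PREDICT(S → d) = { 'd' }
  PREDICT(S → '-' '-' E) = { '-' }
  PREDICT(S → '-' S '+') = { '-' }
For E:
  PREDICT(E → '-') = { '-' }
  PREDICT(E → d E) = { 'd' }
  PREDICT(E → S) = { '-', 'd' }

Conflict found: Predict set conflict for S: { '-' }
The grammar is NOT LL(1).

Answer: No. Predict set conflict for S: { '-' }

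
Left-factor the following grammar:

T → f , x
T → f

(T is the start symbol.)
Left-factoring transforms A → αβ₁ | αβ₂ into A → αA' and A' → β₁ | β₂
(α is the longest common prefix among the alternatives). Repeat until
no nonterminal has two alternatives with a common prefix.

Round 1: T has alternatives sharing prefix 'f'. Introduce T': T → f T'
  Add: T' → , x
  Add: T' → ε

No remaining common prefixes — done.

Resulting grammar:
T → f T'
T' → , x
T' → ε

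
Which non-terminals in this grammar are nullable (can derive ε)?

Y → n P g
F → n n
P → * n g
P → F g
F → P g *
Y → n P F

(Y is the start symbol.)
None

A non-terminal is nullable if it can derive ε (the empty string): either it has an ε-production, or it has a production whose right-hand side consists entirely of nullable non-terminals.

There are no ε-productions, so no non-terminal can derive ε.
No non-terminals are nullable.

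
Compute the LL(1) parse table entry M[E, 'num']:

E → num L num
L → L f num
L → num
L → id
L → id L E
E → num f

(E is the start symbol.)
To find M[E, 'num'], we find productions for E where 'num' is in the predict set (PREDICT(N → α) = (FIRST(α) \ {ε}) ∪ (FOLLOW(N) if α ⇒* ε)).

E → num L num: PREDICT = { 'num' }
  'num' is in predict set, so this production goes in M[E, 'num']
E → num f: PREDICT = { 'num' }
  'num' is in predict set, so this production goes in M[E, 'num']

M[E, 'num'] = E → num L num, E → num f  (a multiply-defined cell — the grammar is not LL(1))

Answer: E → num L num, E → num f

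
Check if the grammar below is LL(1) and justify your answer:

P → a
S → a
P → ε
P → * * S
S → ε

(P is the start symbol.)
Yes, the grammar is LL(1).

A grammar is LL(1) if for each non-terminal N with multiple productions, the predict sets of those productions are pairwise disjoint, where PREDICT(N → α) = (FIRST(α) \ {ε}) ∪ (FOLLOW(N) if α ⇒* ε).

Relevant sets:
  FOLLOW(P) = { $ }
  FOLLOW(S) = { $ }

For P:
  PREDICT(P → a) = { 'a' }
  PREDICT(P → ε) = { $ }
  PREDICT(P → '*' '*' S) = { '*' }
For S:
  PREDICT(S → a) = { 'a' }
  PREDICT(S → ε) = { $ }

All predict sets are disjoint. The grammar IS LL(1).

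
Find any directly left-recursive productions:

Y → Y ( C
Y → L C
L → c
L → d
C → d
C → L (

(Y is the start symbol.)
Yes, Y is left-recursive

Direct left recursion occurs when N → N α for some non-terminal N (the right-hand side begins with the left-hand side itself).

Y → Y ( C: LEFT RECURSIVE (starts with Y)
Y → L C: starts with L
L → c: starts with c
L → d: starts with d
C → d: starts with d
C → L (: starts with L

The grammar has direct left recursion on: Y.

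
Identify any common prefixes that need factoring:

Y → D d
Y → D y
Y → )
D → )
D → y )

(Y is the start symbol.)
Yes, Y has productions with common prefix 'D'

Left-factoring is needed when two productions for the same non-terminal
share a common prefix on the right-hand side.

Productions for Y:
  Y → D d
  Y → D y
  Y → )
Productions for D:
  D → )
  D → y )

Found common prefix 'D' in productions for Y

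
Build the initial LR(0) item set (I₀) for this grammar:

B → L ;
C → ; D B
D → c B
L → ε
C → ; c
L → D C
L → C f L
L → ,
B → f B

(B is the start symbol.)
{ [B → . L ;], [B → . f B], [B' → . B], [C → . ; D B], [C → . ; c], [D → . c B], [L → . ,], [L → . C f L], [L → . D C], [L → .] }

First, augment the grammar with B' → B
I₀ = CLOSURE({ [B' → . B] }):
  [B' → . B] has the dot before B: add [B → . L ;], [B → . f B]
  [B → . L ;] has the dot before L: add [L → .], [L → . D C], [L → . C f L], [L → . ,]
  [L → . D C] has the dot before D: add [D → . c B]
  [L → . C f L] has the dot before C: add [C → . ; D B], [C → . ; c]
No further items can be added.

I₀ = { [B → . L ;], [B → . f B], [B' → . B], [C → . ; D B], [C → . ; c], [D → . c B], [L → . ,], [L → . C f L], [L → . D C], [L → .] }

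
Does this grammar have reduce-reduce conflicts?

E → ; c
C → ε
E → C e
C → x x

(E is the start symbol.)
A reduce-reduce conflict occurs when an LR(0) state has two complete items [A → α .] and [B → β .] — both call for a reduction, and with no lookahead the parser cannot choose between them.

Augment with E' → E and build the canonical LR(0) collection (I0 = CLOSURE({[E' → . E]}), then GOTO on every symbol after a dot until no new states appear). It has 8 states:
  I0: { [C → . x x], [C → .], [E → . ; c], [E → . C e], [E' → . E] }  — shift, reduce
  I1: { [E → ; . c] }  — shift
  I2: { [E → C . e] }  — shift
  I3: { [E' → E .] }  — accept
  I4: { [C → x . x] }  — shift
  I5: { [C → x x .] }  — reduce
  I6: { [E → C e .] }  — reduce
  I7: { [E → ; c .] }  — reduce

No state contains more than one complete item.

Answer: No reduce-reduce conflicts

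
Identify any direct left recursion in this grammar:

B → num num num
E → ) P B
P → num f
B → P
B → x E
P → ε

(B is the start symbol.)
No direct left recursion

B → num num num: starts with num
E → ) P B: starts with ')'
P → num f: starts with num
B → P: starts with P
B → x E: starts with x
P → ε: starts with ε

No direct left recursion found.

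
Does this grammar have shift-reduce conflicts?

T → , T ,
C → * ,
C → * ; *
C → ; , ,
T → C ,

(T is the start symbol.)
A shift-reduce conflict occurs when an LR(0) state has both:
  - a complete (reduce) item [A → α .] (dot at the end), and
  - a shift item [B → β . c γ] (dot before a terminal).

Augment with T' → T and build the canonical LR(0) collection (I0 = CLOSURE({[T' → . T]}), then GOTO on every symbol after a dot until no new states appear). It has 14 states:
  I0: { [C → . * ,], [C → . * ; *], [C → . ; , ,], [T → . , T ,], [T → . C ,], [T' → . T] }  — shift
  I1: { [C → * . ,], [C → * . ; *] }  — shift
  I2: { [C → . * ,], [C → . * ; *], [C → . ; , ,], [T → , . T ,], [T → . , T ,], [T → . C ,] }  — shift
  I3: { [C → ; . , ,] }  — shift
  I4: { [T → C . ,] }  — shift
  I5: { [T' → T .] }  — accept
  I6: { [T → C , .] }  — reduce
  I7: { [C → ; , . ,] }  — shift
  I8: { [C → ; , , .] }  — reduce
  I9: { [T → , T . ,] }  — shift
  I10: { [T → , T , .] }  — reduce
  I11: { [C → * , .] }  — reduce
  I12: { [C → * ; . *] }  — shift
  I13: { [C → * ; * .] }  — reduce

No state contains both a complete item and a shift item.

Answer: No shift-reduce conflicts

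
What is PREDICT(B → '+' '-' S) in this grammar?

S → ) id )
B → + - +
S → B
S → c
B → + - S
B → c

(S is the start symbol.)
PREDICT(B → '+' '-' S) = (FIRST(RHS) \ {ε}) ∪ (FOLLOW(B) if ε ∈ FIRST(RHS), i.e. RHS ⇒* ε)
FIRST('+' '-' S) = { '+' }
ε ∉ FIRST('+' '-' S), so FOLLOW(B) is not added.
PREDICT(B → '+' '-' S) = { '+' }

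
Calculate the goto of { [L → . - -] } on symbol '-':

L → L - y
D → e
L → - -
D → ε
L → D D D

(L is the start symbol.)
{ [L → - . -] }

GOTO(I, '-') = CLOSURE({ [A → αX.β] : [A → α.Xβ] ∈ I, X = '-' })

Items with dot before '-', with the dot advanced:
  [L → . - -] → [L → - . -]
Closure adds nothing (no advanced item has the dot before a non-terminal).

GOTO = { [L → - . -] }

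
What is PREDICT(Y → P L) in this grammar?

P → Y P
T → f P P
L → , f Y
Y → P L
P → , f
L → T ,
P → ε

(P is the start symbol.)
{ ',', 'f' }

PREDICT(Y → P L) = (FIRST(RHS) \ {ε}) ∪ (FOLLOW(Y) if ε ∈ FIRST(RHS), i.e. RHS ⇒* ε)
FIRST(P) = { ',', 'f', ε }
FIRST(L) = { ',', 'f' }
FIRST(P L) = { ',', 'f' }
ε ∉ FIRST(P L), so FOLLOW(Y) is not added.
PREDICT(Y → P L) = { ',', 'f' }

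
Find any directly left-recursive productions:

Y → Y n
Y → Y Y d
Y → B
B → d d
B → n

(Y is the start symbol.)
Yes, Y is left-recursive

Direct left recursion occurs when N → N α for some non-terminal N (the right-hand side begins with the left-hand side itself).

Y → Y n: LEFT RECURSIVE (starts with Y)
Y → Y Y d: LEFT RECURSIVE (starts with Y)
Y → B: starts with B
B → d d: starts with d
B → n: starts with n

The grammar has direct left recursion on: Y.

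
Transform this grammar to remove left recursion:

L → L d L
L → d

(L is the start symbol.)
L → d L'
L' → d L L'
L' → ε

L is directly left-recursive. The standard transformation for
  A → A α₁ | ... | A α_m | β₁ | ... | β_n
is
  A  → β₁ A' | ... | β_n A'
  A' → α₁ A' | ... | α_m A' | ε

L → d becomes L → d L'
L → L d L becomes L' → d L L'
Add L' → ε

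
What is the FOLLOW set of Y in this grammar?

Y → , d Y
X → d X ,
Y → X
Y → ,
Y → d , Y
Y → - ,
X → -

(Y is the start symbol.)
To compute FOLLOW(Y), find every occurrence of Y on a right-hand side N → α Y β: add FIRST(β) \ {ε}, and if β is empty or nullable also add FOLLOW(N). Iterate to a fixed point.

Y is the start symbol, so $ ∈ FOLLOW(Y).
In Y → , d Y: Y is at the end; this adds FOLLOW(Y) to itself — nothing new
In Y → d , Y: Y is at the end; this adds FOLLOW(Y) to itself — nothing new

Taking the union: FOLLOW(Y) = { $ }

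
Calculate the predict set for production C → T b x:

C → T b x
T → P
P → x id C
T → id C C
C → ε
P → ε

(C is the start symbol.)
PREDICT(C → T b x) = (FIRST(RHS) \ {ε}) ∪ (FOLLOW(C) if ε ∈ FIRST(RHS), i.e. RHS ⇒* ε)
FIRST(T) = { 'id', 'x', ε }
FIRST(T b x) = { 'b', 'id', 'x' }
ε ∉ FIRST(T b x), so FOLLOW(C) is not added.
PREDICT(C → T b x) = { 'b', 'id', 'x' }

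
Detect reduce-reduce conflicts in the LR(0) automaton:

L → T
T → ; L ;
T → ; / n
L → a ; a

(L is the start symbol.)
No reduce-reduce conflicts

Augment with L' → L and build the canonical LR(0) collection (I0 = CLOSURE({[L' → . L]}), then GOTO on every symbol after a dot until no new states appear). It has 11 states:
  I0: { [L → . T], [L → . a ; a], [L' → . L], [T → . ; / n], [T → . ; L ;] }  — shift
  I1: { [L → . T], [L → . a ; a], [T → . ; / n], [T → . ; L ;], [T → ; . / n], [T → ; . L ;] }  — shift
  I2: { [L' → L .] }  — accept
  I3: { [L → T .] }  — reduce
  I4: { [L → a . ; a] }  — shift
  I5: { [L → a ; . a] }  — shift
  I6: { [L → a ; a .] }  — reduce
  I7: { [T → ; / . n] }  — shift
  I8: { [T → ; L . ;] }  — shift
  I9: { [T → ; L ; .] }  — reduce
  I10: { [T → ; / n .] }  — reduce

No state contains more than one complete item.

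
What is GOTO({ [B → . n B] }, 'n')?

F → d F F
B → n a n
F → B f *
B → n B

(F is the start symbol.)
{ [B → . n B], [B → . n a n], [B → n . B] }

GOTO(I, 'n') = CLOSURE({ [A → αX.β] : [A → α.Xβ] ∈ I, X = 'n' })

Items with dot before 'n', with the dot advanced:
  [B → . n B] → [B → n . B]
Closure of the advanced items:
  [B → n . B] has the dot before B: add [B → . n a n], [B → . n B]

GOTO = { [B → . n B], [B → . n a n], [B → n . B] }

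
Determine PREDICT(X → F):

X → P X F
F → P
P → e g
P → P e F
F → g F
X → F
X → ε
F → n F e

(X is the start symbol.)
PREDICT(X → F) = (FIRST(RHS) \ {ε}) ∪ (FOLLOW(X) if ε ∈ FIRST(RHS), i.e. RHS ⇒* ε)
FIRST(F) = { 'e', 'g', 'n' }
FIRST(F) = { 'e', 'g', 'n' }
ε ∉ FIRST(F), so FOLLOW(X) is not added.
PREDICT(X → F) = { 'e', 'g', 'n' }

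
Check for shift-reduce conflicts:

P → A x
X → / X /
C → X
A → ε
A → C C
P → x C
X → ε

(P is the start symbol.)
A shift-reduce conflict occurs when an LR(0) state has both:
  - a complete (reduce) item [A → α .] (dot at the end), and
  - a shift item [B → β . c γ] (dot before a terminal).

Augment with P' → P and build the canonical LR(0) collection (I0 = CLOSURE({[P' → . P]}), then GOTO on every symbol after a dot until no new states appear). It has 12 states:
  I0: { [A → . C C], [A → .], [C → . X], [P → . A x], [P → . x C], [P' → . P], [X → . / X /], [X → .] }  — shift, 2 reduces
  I1: { [X → . / X /], [X → .], [X → / . X /] }  — shift, reduce
  I2: { [P → A . x] }  — shift
  I3: { [A → C . C], [C → . X], [X → . / X /], [X → .] }  — shift, reduce
  I4: { [P' → P .] }  — accept
  I5: { [C → X .] }  — reduce
  I6: { [C → . X], [P → x . C], [X → . / X /], [X → .] }  — shift, reduce
  I7: { [P → x C .] }  — reduce
  I8: { [A → C C .] }  — reduce
  I9: { [P → A x .] }  — reduce
  I10: { [X → / X . /] }  — shift
  I11: { [X → / X / .] }  — reduce

I0 contains reduce items [A → .], [X → .] and shift items [P → . x C], [X → . / X /] — shift-reduce conflict.
I1 contains reduce item [X → .] and shift item [X → . / X /] — shift-reduce conflict.
I3 contains reduce item [X → .] and shift item [X → . / X /] — shift-reduce conflict.
I6 contains reduce item [X → .] and shift item [X → . / X /] — shift-reduce conflict.

Answer: Yes — I0: [A → .] vs [P → . x C]; I1: [X → .] vs [X → . / X /]; I3: [X → .] vs [X → . / X /]; I6: [X → .] vs [X → . / X /]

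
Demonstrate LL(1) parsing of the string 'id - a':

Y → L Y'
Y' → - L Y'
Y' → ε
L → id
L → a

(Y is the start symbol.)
LL(1) parsing maintains a stack (initially the start symbol over $) and the input. At each step: if the stack top is a terminal, match it against the current input token; if it is a non-terminal N, replace it with the RHS of M[N, lookahead] (the unique production whose predict set contains the lookahead).

Stack is shown with the top on the left.

Stack     Input     Action
--------------------------
Y $       id - a $  output Y → L Y'
L Y' $    id - a $  output L → id
id Y' $   id - a $  match 'id'
Y' $      - a $     output Y' → - L Y'
- L Y' $  - a $     match '-'
L Y' $    a $       output L → a
a Y' $    a $       match 'a'
Y' $      $         output Y' → ε
$         $         accept

The string is accepted.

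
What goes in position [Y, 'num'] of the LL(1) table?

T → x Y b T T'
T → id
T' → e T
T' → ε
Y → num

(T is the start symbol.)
Y → num

To find M[Y, 'num'], we find productions for Y where 'num' is in the predict set (PREDICT(N → α) = (FIRST(α) \ {ε}) ∪ (FOLLOW(N) if α ⇒* ε)).

Y → num: PREDICT = { 'num' }
  'num' is in predict set, so this production goes in M[Y, 'num']

M[Y, 'num'] = Y → num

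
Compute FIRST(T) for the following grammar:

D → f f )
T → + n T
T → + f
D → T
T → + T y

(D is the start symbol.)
{ '+' }

To compute FIRST(T), examine every production with T on the left-hand side, reading each right-hand side left to right until a non-nullable symbol is reached.

From T → + n T:
  - '+' is a terminal: add '+' and stop
From T → + f:
  - '+' is a terminal: add '+' and stop
From T → + T y:
  - '+' is a terminal: add '+' and stop

Collecting: FIRST(T) = { '+' }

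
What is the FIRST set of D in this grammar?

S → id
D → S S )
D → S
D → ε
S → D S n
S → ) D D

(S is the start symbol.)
{ ')', 'id', ε }

FIRST sets of the other non-terminals involved (by the same procedure, iterated to a fixed point):
  FIRST(S) = { ')', 'id' }

From D → S S ):
  - S is a non-terminal: add FIRST(S) \ {ε} = { ')', 'id' }
    S is not nullable, so stop
From D → S:
  - S is a non-terminal: add FIRST(S) \ {ε} = { ')', 'id' }
    S is not nullable, so stop
From D → ε:
  - ε-production, so ε ∈ FIRST(D)

Collecting: FIRST(D) = { ')', 'id', ε }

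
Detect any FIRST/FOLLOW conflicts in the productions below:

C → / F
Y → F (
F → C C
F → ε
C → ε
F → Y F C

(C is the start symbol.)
Yes. C → '/' F with FOLLOW(C) on { '/' }; F → C C with FOLLOW(F) on { '/' }; F → Y F C with FOLLOW(F) on { '(', '/' }

A FIRST/FOLLOW conflict occurs when a non-terminal N has a nullable alternative N → β (β ⇒* ε) and another alternative N → α with FIRST(α) ∩ FOLLOW(N) ≠ ∅: on such a lookahead the parser cannot decide between expanding α and letting N vanish via β.

Nullable non-terminals: C, F.
FIRST sets used below: FIRST(C) = { '/', ε }, FIRST(Y) = { '(', '/' }

C: nullable alternative(s) C → ε; FOLLOW(C) = { $, '(', '/' }
  C → / F: FIRST \ {ε} = { '/' } — overlaps FOLLOW(C) on { '/' }: CONFLICT
  C → ε: FIRST \ {ε} = { } — this is the only nullable alternative, skip

F: nullable alternative(s) F → C C, F → ε; FOLLOW(F) = { $, '(', '/' }
  F → C C: FIRST \ {ε} = { '/' } — overlaps FOLLOW(F) on { '/' }: CONFLICT
  F → ε: FIRST \ {ε} = { } — disjoint from FOLLOW(F)
  F → Y F C: FIRST \ {ε} = { '(', '/' } — overlaps FOLLOW(F) on { '(', '/' }: CONFLICT

Y has no nullable alternative, so no FIRST/FOLLOW check is needed there.

So the grammar has 3 FIRST/FOLLOW conflicts (marked CONFLICT above).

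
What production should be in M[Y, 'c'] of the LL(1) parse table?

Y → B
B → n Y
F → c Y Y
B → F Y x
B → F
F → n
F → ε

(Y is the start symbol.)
Y → B

To find M[Y, 'c'], we find productions for Y where 'c' is in the predict set (PREDICT(N → α) = (FIRST(α) \ {ε}) ∪ (FOLLOW(N) if α ⇒* ε)).

Relevant sets:
  FIRST(B) = { 'c', 'n', 'x', ε }
  FOLLOW(Y) = { $, 'c', 'n', 'x' }

Y → B: PREDICT = { $, 'c', 'n', 'x' }
  'c' is in predict set, so this production goes in M[Y, 'c']

M[Y, 'c'] = Y → B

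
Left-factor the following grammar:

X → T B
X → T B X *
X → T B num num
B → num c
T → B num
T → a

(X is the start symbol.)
Left-factoring transforms A → αβ₁ | αβ₂ into A → αA' and A' → β₁ | β₂
(α is the longest common prefix among the alternatives). Repeat until
no nonterminal has two alternatives with a common prefix.

Round 1: X has alternatives sharing prefix 'T B'. Introduce X': X → T B X'
  Add: X' → ε
  Add: X' → X *
  Add: X' → num num

No remaining common prefixes — done.

Resulting grammar:
X → T B X'
X' → ε
X' → X *
X' → num num
B → num c
T → B num
T → a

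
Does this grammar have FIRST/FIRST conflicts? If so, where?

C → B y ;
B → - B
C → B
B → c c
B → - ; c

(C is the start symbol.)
Yes. C → B y ';' / C → B on { '-', 'c' }; B → '-' B / B → '-' ';' c on { '-' }

A FIRST/FIRST conflict occurs when two productions N → α and N → β for the same non-terminal have FIRST(α) ∩ FIRST(β) ≠ ∅ (with ε ∈ FIRST of a nullable right-hand side, so two nullable alternatives also conflict).

FIRST sets of the non-terminals at (or reachable through a nullable prefix from) the front of some alternative:
  FIRST(B) = { '-', 'c' }

Productions for C:
  C → B y ;: FIRST = { '-', 'c' }
  C → B: FIRST = { '-', 'c' }
Productions for B:
  B → - B: FIRST = { '-' }
  B → c c: FIRST = { 'c' }
  B → - ; c: FIRST = { '-' }

Conflict for C: C → B y ; and C → B
  Overlap: { '-', 'c' }
Conflict for B: B → - B and B → - ; c
  Overlap: { '-' }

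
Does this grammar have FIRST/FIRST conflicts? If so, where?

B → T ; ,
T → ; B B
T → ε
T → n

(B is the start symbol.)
A FIRST/FIRST conflict occurs when two productions N → α and N → β for the same non-terminal have FIRST(α) ∩ FIRST(β) ≠ ∅ (with ε ∈ FIRST of a nullable right-hand side, so two nullable alternatives also conflict).

Productions for T:
  T → ; B B: FIRST = { ';' }
  T → ε: FIRST = { ε }
  T → n: FIRST = { 'n' }
B has only one production, so no FIRST/FIRST conflict is possible there.

All alternatives of each non-terminal have pairwise disjoint FIRST sets.

Answer: No FIRST/FIRST conflicts.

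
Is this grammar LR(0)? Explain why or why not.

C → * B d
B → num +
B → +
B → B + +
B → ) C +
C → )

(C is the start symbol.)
Yes, the grammar is LR(0)

Augment with C' → C and build the canonical LR(0) collection (I0 = CLOSURE({[C' → . C]}), then GOTO on every symbol after a dot until no new states appear). It has 14 states:
  I0: { [C → . )], [C → . * B d], [C' → . C] }  — shift
  I1: { [C → ) .] }  — reduce
  I2: { [B → . ) C +], [B → . +], [B → . B + +], [B → . num +], [C → * . B d] }  — shift
  I3: { [C' → C .] }  — accept
  I4: { [B → ) . C +], [C → . )], [C → . * B d] }  — shift
  I5: { [B → + .] }  — reduce
  I6: { [B → B . + +], [C → * B . d] }  — shift
  I7: { [B → num . +] }  — shift
  I8: { [B → num + .] }  — reduce
  I9: { [B → B + . +] }  — shift
  I10: { [C → * B d .] }  — reduce
  I11: { [B → B + + .] }  — reduce
  I12: { [B → ) C . +] }  — shift
  I13: { [B → ) C + .] }  — reduce

Every state is either a pure shift/goto state or contains exactly one complete item and nothing to shift — no conflicts. The grammar is LR(0).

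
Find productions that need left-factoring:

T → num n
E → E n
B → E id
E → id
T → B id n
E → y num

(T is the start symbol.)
Left-factoring is needed when two productions for the same non-terminal
share a common prefix on the right-hand side.

Productions for T:
  T → num n
  T → B id n
Productions for E:
  E → E n
  E → id
  E → y num

No common prefixes found.

Answer: No, left-factoring is not needed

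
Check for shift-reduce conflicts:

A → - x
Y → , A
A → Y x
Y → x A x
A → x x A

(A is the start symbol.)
A shift-reduce conflict occurs when an LR(0) state has both:
  - a complete (reduce) item [A → α .] (dot at the end), and
  - a shift item [B → β . c γ] (dot before a terminal).

Augment with A' → A and build the canonical LR(0) collection (I0 = CLOSURE({[A' → . A]}), then GOTO on every symbol after a dot until no new states appear). It has 13 states:
  I0: { [A → . - x], [A → . Y x], [A → . x x A], [A' → . A], [Y → . , A], [Y → . x A x] }  — shift
  I1: { [A → . - x], [A → . Y x], [A → . x x A], [Y → , . A], [Y → . , A], [Y → . x A x] }  — shift
  I2: { [A → - . x] }  — shift
  I3: { [A' → A .] }  — accept
  I4: { [A → Y . x] }  — shift
  I5: { [A → . - x], [A → . Y x], [A → . x x A], [A → x . x A], [Y → . , A], [Y → . x A x], [Y → x . A x] }  — shift
  I6: { [Y → x A . x] }  — shift
  I7: { [A → . - x], [A → . Y x], [A → . x x A], [A → x . x A], [A → x x . A], [Y → . , A], [Y → . x A x], [Y → x . A x] }  — shift
  I8: { [A → x x A .], [Y → x A . x] }  — shift, reduce
  I9: { [Y → x A x .] }  — reduce
  I10: { [A → Y x .] }  — reduce
  I11: { [A → - x .] }  — reduce
  I12: { [Y → , A .] }  — reduce

I8 contains reduce item [A → x x A .] and shift item [Y → x A . x] — shift-reduce conflict.

Answer: Yes — I8: [A → x x A .] vs [Y → x A . x]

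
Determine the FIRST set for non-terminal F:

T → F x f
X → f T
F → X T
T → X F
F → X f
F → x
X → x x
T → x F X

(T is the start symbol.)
{ 'f', 'x' }

To compute FIRST(F), examine every production with F on the left-hand side, reading each right-hand side left to right until a non-nullable symbol is reached.

FIRST sets of the other non-terminals involved (by the same procedure, iterated to a fixed point):
  FIRST(X) = { 'f', 'x' }

From F → X T:
  - X is a non-terminal: add FIRST(X) \ {ε} = { 'f', 'x' }
    X is not nullable, so stop
From F → X f:
  - X is a non-terminal: add FIRST(X) \ {ε} = { 'f', 'x' }
    X is not nullable, so stop
From F → x:
  - x is a terminal: add 'x' and stop

Collecting: FIRST(F) = { 'f', 'x' }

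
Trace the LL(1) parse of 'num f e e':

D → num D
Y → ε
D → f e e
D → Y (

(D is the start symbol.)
Stack is shown with the top on the left.

Stack    Input        Action
----------------------------
D $      num f e e $  output D → num D
num D $  num f e e $  match 'num'
D $      f e e $      output D → f e e
f e e $  f e e $      match 'f'
e e $    e e $        match 'e'
e $      e $          match 'e'
$        $            accept

The string is accepted.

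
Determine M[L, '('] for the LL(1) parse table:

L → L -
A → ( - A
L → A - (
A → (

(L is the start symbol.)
To find M[L, '('], we find productions for L where '(' is in the predict set (PREDICT(N → α) = (FIRST(α) \ {ε}) ∪ (FOLLOW(N) if α ⇒* ε)).

Relevant sets:
  FIRST(L) = { '(' }
  FIRST(A) = { '(' }

L → L -: PREDICT = { '(' }
  '(' is in predict set, so this production goes in M[L, '(']
L → A - (: PREDICT = { '(' }
  '(' is in predict set, so this production goes in M[L, '(']

M[L, '('] = L → L -, L → A - (  (a multiply-defined cell — the grammar is not LL(1))

Answer: L → L -, L → A - (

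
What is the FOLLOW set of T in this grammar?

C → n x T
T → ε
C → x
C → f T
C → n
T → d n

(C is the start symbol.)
{ $ }

In C → n x T: T is at the end, add FOLLOW(C)
In C → f T: T is at the end, add FOLLOW(C)

The FOLLOW sets referred to above (computed the same way, to a fixed point):
  FOLLOW(C) = { $ }

Taking the union: FOLLOW(T) = { $ }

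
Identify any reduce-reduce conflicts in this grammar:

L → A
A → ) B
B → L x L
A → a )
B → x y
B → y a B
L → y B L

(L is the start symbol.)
A reduce-reduce conflict occurs when an LR(0) state has two complete items [A → α .] and [B → β .] — both call for a reduction, and with no lookahead the parser cannot choose between them.

Augment with L' → L and build the canonical LR(0) collection (I0 = CLOSURE({[L' → . L]}), then GOTO on every symbol after a dot until no new states appear). It has 19 states:
  I0: { [A → . ) B], [A → . a )], [L → . A], [L → . y B L], [L' → . L] }  — shift
  I1: { [A → ) . B], [A → . ) B], [A → . a )], [B → . L x L], [B → . x y], [B → . y a B], [L → . A], [L → . y B L] }  — shift
  I2: { [L → A .] }  — reduce
  I3: { [L' → L .] }  — accept
  I4: { [A → a . )] }  — shift
  I5: { [A → . ) B], [A → . a )], [B → . L x L], [B → . x y], [B → . y a B], [L → . A], [L → . y B L], [L → y . B L] }  — shift
  I6: { [A → . ) B], [A → . a )], [L → . A], [L → . y B L], [L → y B . L] }  — shift
  I7: { [B → L . x L] }  — shift
  I8: { [B → x . y] }  — shift
  I9: { [A → . ) B], [A → . a )], [B → . L x L], [B → . x y], [B → . y a B], [B → y . a B], [L → . A], [L → . y B L], [L → y . B L] }  — shift
  I10: { [A → . ) B], [A → . a )], [A → a . )], [B → . L x L], [B → . x y], [B → . y a B], [B → y a . B], [L → . A], [L → . y B L] }  — shift
  I11: { [A → ) . B], [A → . ) B], [A → . a )], [A → a ) .], [B → . L x L], [B → . x y], [B → . y a B], [L → . A], [L → . y B L] }  — shift, reduce
  I12: { [B → y a B .] }  — reduce
  I13: { [A → ) B .] }  — reduce
  I14: { [B → x y .] }  — reduce
  I15: { [A → . ) B], [A → . a )], [B → L x . L], [L → . A], [L → . y B L] }  — shift
  I16: { [B → L x L .] }  — reduce
  I17: { [L → y B L .] }  — reduce
  I18: { [A → a ) .] }  — reduce

No state contains more than one complete item.

Answer: No reduce-reduce conflicts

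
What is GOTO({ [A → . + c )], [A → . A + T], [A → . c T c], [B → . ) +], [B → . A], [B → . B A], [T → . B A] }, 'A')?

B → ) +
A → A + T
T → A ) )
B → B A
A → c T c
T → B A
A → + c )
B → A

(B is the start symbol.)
{ [A → A . + T], [B → A .] }

GOTO(I, 'A') = CLOSURE({ [A → αX.β] : [A → α.Xβ] ∈ I, X = 'A' })

Items with dot before 'A', with the dot advanced:
  [A → . A + T] → [A → A . + T]
  [B → . A] → [B → A .]
Closure adds nothing (no advanced item has the dot before a non-terminal).

GOTO = { [A → A . + T], [B → A .] }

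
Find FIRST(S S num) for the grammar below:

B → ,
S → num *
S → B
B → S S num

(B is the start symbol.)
{ ',', 'num' }

FIRST sets of the non-terminals involved (from the grammar, by fixed-point iteration):
  FIRST(S) = { ',', 'num' }

To compute FIRST(S S num), process the symbols left to right:
Symbol S is a non-terminal. Add FIRST(S) \ {ε} = { ',', 'num' }
S is not nullable (ε ∉ FIRST(S)), so stop here.
FIRST(S S num) = { ',', 'num' }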